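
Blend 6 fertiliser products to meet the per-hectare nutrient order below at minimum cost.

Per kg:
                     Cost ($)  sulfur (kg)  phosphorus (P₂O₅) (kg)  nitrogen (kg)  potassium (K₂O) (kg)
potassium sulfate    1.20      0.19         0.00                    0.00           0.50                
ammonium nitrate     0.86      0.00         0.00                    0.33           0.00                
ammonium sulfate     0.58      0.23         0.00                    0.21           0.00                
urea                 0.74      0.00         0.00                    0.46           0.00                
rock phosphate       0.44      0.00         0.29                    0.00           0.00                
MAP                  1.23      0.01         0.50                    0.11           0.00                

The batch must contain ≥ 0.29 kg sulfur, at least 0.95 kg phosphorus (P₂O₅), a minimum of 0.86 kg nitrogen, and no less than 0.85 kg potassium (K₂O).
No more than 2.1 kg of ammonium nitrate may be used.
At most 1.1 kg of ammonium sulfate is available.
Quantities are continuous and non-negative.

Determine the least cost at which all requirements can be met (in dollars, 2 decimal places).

Let x1 = kg of potassium sulfate, x2 = kg of ammonium nitrate, x3 = kg of ammonium sulfate, x4 = kg of urea, x5 = kg of rock phosphate, x6 = kg of MAP.
min 1.2x1 + 0.86x2 + 0.58x3 + 0.74x4 + 0.44x5 + 1.23x6 with:
  0.19x1 + 0.23x3 + 0.01x6 ≥ 0.29   (sulfur)
  0.29x5 + 0.5x6 ≥ 0.95   (phosphorus (P₂O₅))
  0.33x2 + 0.21x3 + 0.46x4 + 0.11x6 ≥ 0.86   (nitrogen)
  0.5x1 ≥ 0.85   (potassium (K₂O))
  x2 ≤ 2.1
  x3 ≤ 1.1
  x1, x2, x3, x4, x5, x6 ≥ 0.
The minimum-cost mix takes nothing from ammonium nitrate, ammonium sulfate, MAP — only potassium sulfate, urea, rock phosphate. There the phosphorus (P₂O₅), nitrogen, potassium (K₂O) constraints are tight.
So potassium sulfate = 1.7 kg, urea = 1.8696 kg, rock phosphate = 3.2759 kg.
Hence cost = 1.2·1.7 + 0.74·1.8696 + 0.44·3.2759 = $4.8649.

$4.86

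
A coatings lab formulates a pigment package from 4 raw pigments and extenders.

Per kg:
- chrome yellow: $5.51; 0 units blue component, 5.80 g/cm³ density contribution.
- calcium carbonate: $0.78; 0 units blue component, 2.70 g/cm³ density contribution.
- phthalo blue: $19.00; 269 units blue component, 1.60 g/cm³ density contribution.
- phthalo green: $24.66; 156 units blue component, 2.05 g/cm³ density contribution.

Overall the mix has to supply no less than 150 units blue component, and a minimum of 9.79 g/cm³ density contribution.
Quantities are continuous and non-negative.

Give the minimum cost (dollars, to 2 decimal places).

$13.17

Set it up as a linear program. Let x1 = kg of chrome yellow, x2 = kg of calcium carbonate, x3 = kg of phthalo blue, x4 = kg of phthalo green.
Minimize 5.51x1 + 0.78x2 + 19x3 + 24.66x4 with:
  269x3 + 156x4 ≥ 150   (blue component)
  5.8x1 + 2.7x2 + 1.6x3 + 2.05x4 ≥ 9.79   (density contribution)
  x1, x2, x3, x4 ≥ 0.
The cheapest feasible vertex uses only calcium carbonate, phthalo blue; chrome yellow, phthalo green are not used. The blue component and density contribution requirements are met with equality.
So calcium carbonate = 3.2955 kg, phthalo blue = 0.55762 kg.
Total cost: 0.78·3.2955 + 19·0.55762 = 13.1653.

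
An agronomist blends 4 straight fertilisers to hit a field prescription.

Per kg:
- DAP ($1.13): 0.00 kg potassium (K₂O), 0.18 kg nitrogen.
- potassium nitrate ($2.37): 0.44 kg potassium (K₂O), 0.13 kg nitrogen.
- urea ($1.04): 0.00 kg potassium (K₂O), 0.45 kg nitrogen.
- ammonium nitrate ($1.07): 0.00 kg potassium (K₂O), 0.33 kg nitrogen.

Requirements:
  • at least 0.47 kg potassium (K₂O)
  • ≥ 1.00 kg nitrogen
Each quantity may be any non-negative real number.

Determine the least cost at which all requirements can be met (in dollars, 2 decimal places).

Set it up as a linear program. Let x1 = kg of DAP, x2 = kg of potassium nitrate, x3 = kg of urea, x4 = kg of ammonium nitrate.
Minimise 1.13x1 + 2.37x2 + 1.04x3 + 1.07x4 with:
  0.44x2 ≥ 0.47   (potassium (K₂O))
  0.18x1 + 0.13x2 + 0.45x3 + 0.33x4 ≥ 1   (nitrogen)
  x1, x2, x3, x4 ≥ 0.
At the optimum only potassium nitrate, urea are positive (DAP, ammonium nitrate = 0). There the potassium (K₂O) and nitrogen constraints are tight.
That vertex is x2 = 1.068, x3 = 1.914.
Objective = 2.37·1.068 + 1.04·1.914 = 4.5217.

$4.52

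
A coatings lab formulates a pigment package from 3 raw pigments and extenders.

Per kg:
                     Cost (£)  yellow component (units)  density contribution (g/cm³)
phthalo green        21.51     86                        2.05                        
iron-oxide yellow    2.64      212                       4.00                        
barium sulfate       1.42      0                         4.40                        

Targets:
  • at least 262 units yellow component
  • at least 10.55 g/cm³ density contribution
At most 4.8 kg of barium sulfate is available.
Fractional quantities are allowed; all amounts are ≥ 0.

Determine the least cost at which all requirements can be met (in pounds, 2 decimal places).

£5.07

Let x1 = kg of phthalo green, x2 = kg of iron-oxide yellow, x3 = kg of barium sulfate.
Minimize 21.51x1 + 2.64x2 + 1.42x3 with:
  86x1 + 212x2 ≥ 262   (yellow component)
  2.05x1 + 4x2 + 4.4x3 ≥ 10.55   (density contribution)
  x3 ≤ 4.8
  x1, x2, x3 ≥ 0.
The minimum-cost mix takes nothing from phthalo green — only iron-oxide yellow, barium sulfate. The yellow component and density contribution requirements are met with equality.
So iron-oxide yellow = 1.236 kg, barium sulfate = 1.274 kg.
Cost = 2.64·1.236 + 1.42·1.274 = 5.0721.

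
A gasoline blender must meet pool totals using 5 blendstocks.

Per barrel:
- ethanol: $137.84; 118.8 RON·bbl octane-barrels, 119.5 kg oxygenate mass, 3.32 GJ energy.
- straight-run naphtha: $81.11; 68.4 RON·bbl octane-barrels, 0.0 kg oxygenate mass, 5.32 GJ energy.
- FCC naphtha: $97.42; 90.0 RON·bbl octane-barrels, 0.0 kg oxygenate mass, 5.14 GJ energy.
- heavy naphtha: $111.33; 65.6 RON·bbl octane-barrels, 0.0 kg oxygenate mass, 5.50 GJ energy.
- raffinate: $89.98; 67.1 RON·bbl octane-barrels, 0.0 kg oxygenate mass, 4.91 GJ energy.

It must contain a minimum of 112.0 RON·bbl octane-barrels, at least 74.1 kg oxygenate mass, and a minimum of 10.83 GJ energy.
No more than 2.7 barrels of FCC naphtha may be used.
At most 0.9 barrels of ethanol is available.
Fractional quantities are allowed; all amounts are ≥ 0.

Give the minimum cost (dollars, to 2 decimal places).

$219.20

Set it up as a linear program. Let x1 = barrels of ethanol, x2 = barrels of straight-run naphtha, x3 = barrels of FCC naphtha, x4 = barrels of heavy naphtha, x5 = barrels of raffinate.
Minimise 137.84x1 + 81.11x2 + 97.42x3 + 111.33x4 + 89.98x5 s.t.:
  118.8x1 + 68.4x2 + 90x3 + 65.6x4 + 67.1x5 ≥ 112   (octane-barrels)
  119.5x1 ≥ 74.1   (oxygenate mass)
  3.32x1 + 5.32x2 + 5.14x3 + 5.5x4 + 4.91x5 ≥ 10.83   (energy)
  x3 ≤ 2.7
  x1 ≤ 0.9
  x1, x2, x3, x4, x5 ≥ 0.
The minimum-cost mix takes nothing from FCC naphtha, heavy naphtha, raffinate — only ethanol, straight-run naphtha. Binding constraints: oxygenate mass and energy.
So ethanol = 0.62008 barrels, straight-run naphtha = 1.6487 barrels.
Objective = 137.84·0.62008 + 81.11·1.6487 = 219.1979.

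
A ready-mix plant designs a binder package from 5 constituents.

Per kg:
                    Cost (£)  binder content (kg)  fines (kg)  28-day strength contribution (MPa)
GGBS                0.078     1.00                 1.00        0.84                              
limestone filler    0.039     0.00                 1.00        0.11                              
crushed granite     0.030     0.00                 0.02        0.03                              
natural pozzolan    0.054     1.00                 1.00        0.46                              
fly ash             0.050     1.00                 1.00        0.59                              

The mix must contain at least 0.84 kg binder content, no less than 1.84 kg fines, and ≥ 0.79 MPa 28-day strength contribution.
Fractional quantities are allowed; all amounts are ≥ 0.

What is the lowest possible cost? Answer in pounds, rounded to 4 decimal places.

Let x1 = kg of GGBS, x2 = kg of limestone filler, x3 = kg of crushed granite, x4 = kg of natural pozzolan, x5 = kg of fly ash.
min 0.078x1 + 0.039x2 + 0.03x3 + 0.054x4 + 0.05x5 s.t.:
  1x1 + 1x4 + 1x5 ≥ 0.84   (binder content)
  1x1 + 1x2 + 0.02x3 + 1x4 + 1x5 ≥ 1.84   (fines)
  0.84x1 + 0.11x2 + 0.03x3 + 0.46x4 + 0.59x5 ≥ 0.79   (28-day strength contribution)
  x1, x2, x3, x4, x5 ≥ 0.
The optimal basis is {limestone filler, fly ash}; GGBS, crushed granite, natural pozzolan drop out. The fines and 28-day strength contribution requirements are met with equality.
Optimal quantities: limestone filler = 0.6158 kg, fly ash = 1.224 kg.
Hence cost = 0.039·0.6158 + 0.05·1.224 = £0.085216.

£0.0852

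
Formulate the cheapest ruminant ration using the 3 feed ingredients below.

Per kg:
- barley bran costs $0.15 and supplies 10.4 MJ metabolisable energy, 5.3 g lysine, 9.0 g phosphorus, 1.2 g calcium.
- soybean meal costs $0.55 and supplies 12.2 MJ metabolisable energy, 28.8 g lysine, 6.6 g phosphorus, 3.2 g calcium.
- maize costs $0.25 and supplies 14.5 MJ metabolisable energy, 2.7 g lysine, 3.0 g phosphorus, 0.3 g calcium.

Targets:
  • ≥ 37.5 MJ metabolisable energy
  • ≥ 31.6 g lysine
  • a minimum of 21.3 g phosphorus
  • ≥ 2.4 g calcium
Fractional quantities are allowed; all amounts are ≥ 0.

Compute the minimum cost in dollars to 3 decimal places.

$0.748

Let x1 = kg of barley bran, x2 = kg of soybean meal, x3 = kg of maize.
min 0.15x1 + 0.55x2 + 0.25x3 with:
  10.4x1 + 12.2x2 + 14.5x3 ≥ 37.5   (metabolisable energy)
  5.3x1 + 28.8x2 + 2.7x3 ≥ 31.6   (lysine)
  9x1 + 6.6x2 + 3x3 ≥ 21.3   (phosphorus)
  1.2x1 + 3.2x2 + 0.3x3 ≥ 2.4   (calcium)
  x1, x2, x3 ≥ 0.
The optimal basis is {barley bran, soybean meal}; maize drops out. There the metabolisable energy and lysine constraints are tight.
That vertex is x1 = 2.957, x2 = 0.5531.
Hence cost = 0.15·2.957 + 0.55·0.5531 = $0.74776.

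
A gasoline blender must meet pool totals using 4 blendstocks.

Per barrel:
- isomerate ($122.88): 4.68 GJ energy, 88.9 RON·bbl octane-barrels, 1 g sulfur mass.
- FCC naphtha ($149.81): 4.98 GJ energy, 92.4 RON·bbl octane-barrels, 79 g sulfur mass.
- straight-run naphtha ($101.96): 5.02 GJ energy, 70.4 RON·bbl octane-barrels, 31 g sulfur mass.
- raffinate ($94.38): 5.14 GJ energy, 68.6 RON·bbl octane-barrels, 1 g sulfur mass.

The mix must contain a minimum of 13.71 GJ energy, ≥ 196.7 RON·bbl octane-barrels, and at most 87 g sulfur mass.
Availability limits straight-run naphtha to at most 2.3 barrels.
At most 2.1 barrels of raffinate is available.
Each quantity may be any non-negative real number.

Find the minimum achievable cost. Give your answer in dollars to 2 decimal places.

$271.47

Let x1 = barrels of isomerate, x2 = barrels of FCC naphtha, x3 = barrels of straight-run naphtha, x4 = barrels of raffinate.
Minimise 122.88x1 + 149.81x2 + 101.96x3 + 94.38x4 subject to:
  4.68x1 + 4.98x2 + 5.02x3 + 5.14x4 ≥ 13.71   (energy)
  88.9x1 + 92.4x2 + 70.4x3 + 68.6x4 ≥ 196.7   (octane-barrels)
  1x1 + 79x2 + 31x3 + 1x4 ≤ 87   (sulfur mass)
  x3 ≤ 2.3
  x4 ≤ 2.1
  x1, x2, x3, x4 ≥ 0.
The minimum-cost mix takes nothing from FCC naphtha — only isomerate, straight-run naphtha, raffinate. The energy, octane-barrels, the raffinate cap requirements are met with equality.
That vertex is x1 = 0.50482, x3 = 0.11024, x4 = 2.1.
Total cost: 122.88·0.50482 + 101.96·0.11024 + 94.38·2.1 = 271.4704.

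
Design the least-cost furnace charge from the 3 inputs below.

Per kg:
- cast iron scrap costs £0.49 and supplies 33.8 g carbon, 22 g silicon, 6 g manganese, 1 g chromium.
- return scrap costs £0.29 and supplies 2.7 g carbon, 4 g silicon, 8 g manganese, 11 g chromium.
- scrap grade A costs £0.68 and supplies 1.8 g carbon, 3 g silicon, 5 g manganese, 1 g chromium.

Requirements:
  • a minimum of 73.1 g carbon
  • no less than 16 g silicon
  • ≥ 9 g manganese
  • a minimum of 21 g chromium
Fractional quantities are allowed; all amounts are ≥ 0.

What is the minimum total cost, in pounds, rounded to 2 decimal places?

Treat it as an LP. Let x1 = kg of cast iron scrap, x2 = kg of return scrap, x3 = kg of scrap grade A.
Minimize 0.49x1 + 0.29x2 + 0.68x3 with:
  33.8x1 + 2.7x2 + 1.8x3 ≥ 73.1   (carbon)
  22x1 + 4x2 + 3x3 ≥ 16   (silicon)
  6x1 + 8x2 + 5x3 ≥ 9   (manganese)
  1x1 + 11x2 + 1x3 ≥ 21   (chromium)
  x1, x2, x3 ≥ 0.
The optimal basis is {cast iron scrap, return scrap}; scrap grade A drops out. Binding constraints: carbon and chromium.
So cast iron scrap = 2.025 kg, return scrap = 1.725 kg.
Cost = 0.49·2.025 + 0.29·1.725 = 1.4925.

£1.49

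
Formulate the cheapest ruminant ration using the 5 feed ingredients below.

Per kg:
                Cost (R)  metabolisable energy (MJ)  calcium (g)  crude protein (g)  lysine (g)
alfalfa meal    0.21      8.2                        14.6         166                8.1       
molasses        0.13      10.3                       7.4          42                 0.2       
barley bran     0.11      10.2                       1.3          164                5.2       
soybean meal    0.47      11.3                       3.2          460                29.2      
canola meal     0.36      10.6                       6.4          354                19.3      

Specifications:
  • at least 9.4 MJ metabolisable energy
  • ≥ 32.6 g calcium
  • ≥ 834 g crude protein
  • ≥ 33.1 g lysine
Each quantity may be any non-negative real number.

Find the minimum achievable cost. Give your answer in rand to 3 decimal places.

R0.765

Treat it as an LP. Let x1 = kg of alfalfa meal, x2 = kg of molasses, x3 = kg of barley bran, x4 = kg of soybean meal, x5 = kg of canola meal.
min 0.21x1 + 0.13x2 + 0.11x3 + 0.47x4 + 0.36x5 subject to:
  8.2x1 + 10.3x2 + 10.2x3 + 11.3x4 + 10.6x5 ≥ 9.4   (metabolisable energy)
  14.6x1 + 7.4x2 + 1.3x3 + 3.2x4 + 6.4x5 ≥ 32.6   (calcium)
  166x1 + 42x2 + 164x3 + 460x4 + 354x5 ≥ 834   (crude protein)
  8.1x1 + 0.2x2 + 5.2x3 + 29.2x4 + 19.3x5 ≥ 33.1   (lysine)
  x1, x2, x3, x4, x5 ≥ 0.
The cheapest feasible vertex uses only alfalfa meal, barley bran, soybean meal; molasses, canola meal are not used. Binding constraints: calcium, crude protein, lysine.
That vertex is x1 = 1.959, x3 = 2.892, x4 = 0.07523.
Hence cost = 0.21·1.959 + 0.11·2.892 + 0.47·0.07523 = R0.76487.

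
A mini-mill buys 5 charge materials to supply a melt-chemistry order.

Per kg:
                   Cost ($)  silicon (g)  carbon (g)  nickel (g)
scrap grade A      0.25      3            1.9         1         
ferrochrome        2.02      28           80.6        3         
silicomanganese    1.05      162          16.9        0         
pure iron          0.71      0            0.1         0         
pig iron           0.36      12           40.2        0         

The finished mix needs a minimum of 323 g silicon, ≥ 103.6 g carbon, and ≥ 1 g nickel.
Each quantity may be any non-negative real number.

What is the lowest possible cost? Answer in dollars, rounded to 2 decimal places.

Set it up as a linear program. Let x1 = kg of scrap grade A, x2 = kg of ferrochrome, x3 = kg of silicomanganese, x4 = kg of pure iron, x5 = kg of pig iron.
Minimise 0.25x1 + 2.02x2 + 1.05x3 + 0.71x4 + 0.36x5 with:
  3x1 + 28x2 + 162x3 + 12x5 ≥ 323   (silicon)
  1.9x1 + 80.6x2 + 16.9x3 + 0.1x4 + 40.2x5 ≥ 103.6   (carbon)
  1x1 + 3x2 ≥ 1   (nickel)
  x1, x2, x3, x4, x5 ≥ 0.
The cheapest feasible vertex uses only scrap grade A, silicomanganese, pig iron; ferrochrome, pure iron are not used. Binding constraints: silicon, carbon, nickel.
Optimal quantities: scrap grade A = 1 kg, silicomanganese = 1.845 kg, pig iron = 1.754 kg.
Hence cost = 0.25·1 + 1.05·1.845 + 0.36·1.754 = $2.8187.

$2.82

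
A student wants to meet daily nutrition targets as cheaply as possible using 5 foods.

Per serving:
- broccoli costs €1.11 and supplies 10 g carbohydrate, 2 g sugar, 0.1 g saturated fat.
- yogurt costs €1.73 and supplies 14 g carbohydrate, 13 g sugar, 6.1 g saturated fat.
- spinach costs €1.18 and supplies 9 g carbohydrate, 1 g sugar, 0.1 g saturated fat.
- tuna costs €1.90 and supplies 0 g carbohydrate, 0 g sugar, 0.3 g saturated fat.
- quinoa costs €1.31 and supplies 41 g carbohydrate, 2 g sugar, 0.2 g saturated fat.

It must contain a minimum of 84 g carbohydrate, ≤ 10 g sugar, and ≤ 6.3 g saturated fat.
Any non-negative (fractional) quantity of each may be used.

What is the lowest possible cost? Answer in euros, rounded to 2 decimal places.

€2.68

Treat it as an LP. Let x1 = servings of broccoli, x2 = servings of yogurt, x3 = servings of spinach, x4 = servings of tuna, x5 = servings of quinoa.
Minimize 1.11x1 + 1.73x2 + 1.18x3 + 1.9x4 + 1.31x5 s.t.:
  10x1 + 14x2 + 9x3 + 41x5 ≥ 84   (carbohydrate)
  2x1 + 13x2 + 1x3 + 2x5 ≤ 10   (sugar)
  0.1x1 + 6.1x2 + 0.1x3 + 0.3x4 + 0.2x5 ≤ 6.3   (saturated fat)
  x1, x2, x3, x4, x5 ≥ 0.
The optimal basis is {quinoa}; broccoli, yogurt, spinach, tuna drop out. The carbohydrate requirement is met with equality.
Optimal quantities: quinoa = 2.049 servings.
Hence cost = 1.31·2.049 = €2.6842.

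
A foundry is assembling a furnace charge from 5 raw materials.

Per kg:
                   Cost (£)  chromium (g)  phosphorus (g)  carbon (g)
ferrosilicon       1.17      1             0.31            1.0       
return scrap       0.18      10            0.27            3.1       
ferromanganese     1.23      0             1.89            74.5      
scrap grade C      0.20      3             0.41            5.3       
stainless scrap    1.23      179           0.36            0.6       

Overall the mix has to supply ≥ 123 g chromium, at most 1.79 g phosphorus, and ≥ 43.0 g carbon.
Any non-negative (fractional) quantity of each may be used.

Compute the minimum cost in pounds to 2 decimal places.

£1.55

Let x1 = kg of ferrosilicon, x2 = kg of return scrap, x3 = kg of ferromanganese, x4 = kg of scrap grade C, x5 = kg of stainless scrap.
Minimise 1.17x1 + 0.18x2 + 1.23x3 + 0.2x4 + 1.23x5 subject to:
  1x1 + 10x2 + 3x4 + 179x5 ≥ 123   (chromium)
  0.31x1 + 0.27x2 + 1.89x3 + 0.41x4 + 0.36x5 ≤ 1.79   (phosphorus)
  1x1 + 3.1x2 + 74.5x3 + 5.3x4 + 0.6x5 ≥ 43   (carbon)
  x1, x2, x3, x4, x5 ≥ 0.
The cheapest feasible vertex uses only ferromanganese, stainless scrap; ferrosilicon, return scrap, scrap grade C are not used. Binding constraints: chromium and carbon.
So ferromanganese = 0.5716 kg, stainless scrap = 0.6872 kg.
Cost = 1.23·0.5716 + 1.23·0.6872 = 1.5483.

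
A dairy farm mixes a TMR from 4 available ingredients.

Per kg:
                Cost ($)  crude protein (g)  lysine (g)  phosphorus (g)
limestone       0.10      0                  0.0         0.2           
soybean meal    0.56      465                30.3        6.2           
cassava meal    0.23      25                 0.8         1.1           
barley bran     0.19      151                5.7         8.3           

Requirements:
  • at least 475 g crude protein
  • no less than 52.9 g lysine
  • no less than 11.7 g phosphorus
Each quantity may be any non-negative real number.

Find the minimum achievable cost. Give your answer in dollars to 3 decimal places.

$0.988

Let x1 = kg of limestone, x2 = kg of soybean meal, x3 = kg of cassava meal, x4 = kg of barley bran.
Minimise 0.1x1 + 0.56x2 + 0.23x3 + 0.19x4 with:
  465x2 + 25x3 + 151x4 ≥ 475   (crude protein)
  30.3x2 + 0.8x3 + 5.7x4 ≥ 52.9   (lysine)
  0.2x1 + 6.2x2 + 1.1x3 + 8.3x4 ≥ 11.7   (phosphorus)
  x1, x2, x3, x4 ≥ 0.
The optimal basis is {soybean meal, barley bran}; limestone, cassava meal drop out. There the lysine and phosphorus constraints are tight.
That vertex is x2 = 1.723, x4 = 0.1227.
Cost = 0.56·1.723 + 0.19·0.1227 = 0.98819.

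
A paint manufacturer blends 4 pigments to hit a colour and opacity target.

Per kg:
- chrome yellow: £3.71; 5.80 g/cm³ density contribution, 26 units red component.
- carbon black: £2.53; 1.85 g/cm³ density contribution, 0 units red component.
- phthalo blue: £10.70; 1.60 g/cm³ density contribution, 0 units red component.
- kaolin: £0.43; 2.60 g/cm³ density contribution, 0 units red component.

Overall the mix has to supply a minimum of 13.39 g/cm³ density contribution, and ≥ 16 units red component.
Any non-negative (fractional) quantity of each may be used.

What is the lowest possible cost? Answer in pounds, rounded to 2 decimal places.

£3.91

This is a linear program. Let x1 = kg of chrome yellow, x2 = kg of carbon black, x3 = kg of phthalo blue, x4 = kg of kaolin.
Minimise 3.71x1 + 2.53x2 + 10.7x3 + 0.43x4 subject to:
  5.8x1 + 1.85x2 + 1.6x3 + 2.6x4 ≥ 13.39   (density contribution)
  26x1 ≥ 16   (red component)
  x1, x2, x3, x4 ≥ 0.
The minimum-cost mix takes nothing from carbon black, phthalo blue — only chrome yellow, kaolin. The density contribution and red component requirements are met with equality.
So chrome yellow = 0.6154 kg, kaolin = 3.777 kg.
Hence cost = 3.71·0.6154 + 0.43·3.777 = £3.9072.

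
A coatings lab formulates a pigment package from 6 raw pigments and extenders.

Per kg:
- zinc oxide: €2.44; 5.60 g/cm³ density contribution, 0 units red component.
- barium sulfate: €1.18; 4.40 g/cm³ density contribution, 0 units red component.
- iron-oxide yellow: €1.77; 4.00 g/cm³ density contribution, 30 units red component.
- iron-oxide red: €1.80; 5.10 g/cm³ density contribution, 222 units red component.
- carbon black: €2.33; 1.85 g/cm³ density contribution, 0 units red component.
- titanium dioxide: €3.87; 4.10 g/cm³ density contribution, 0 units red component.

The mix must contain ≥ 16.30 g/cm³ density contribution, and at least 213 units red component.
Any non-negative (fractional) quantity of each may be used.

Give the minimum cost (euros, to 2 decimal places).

Treat it as an LP. Let x1 = kg of zinc oxide, x2 = kg of barium sulfate, x3 = kg of iron-oxide yellow, x4 = kg of iron-oxide red, x5 = kg of carbon black, x6 = kg of titanium dioxide.
min 2.44x1 + 1.18x2 + 1.77x3 + 1.8x4 + 2.33x5 + 3.87x6 s.t.:
  5.6x1 + 4.4x2 + 4x3 + 5.1x4 + 1.85x5 + 4.1x6 ≥ 16.3   (density contribution)
  30x3 + 222x4 ≥ 213   (red component)
  x1, x2, x3, x4, x5, x6 ≥ 0.
At the optimum only barium sulfate, iron-oxide red are positive (zinc oxide, iron-oxide yellow, carbon black, titanium dioxide = 0). Binding constraints: density contribution and red component.
Optimal quantities: barium sulfate = 2.592 kg, iron-oxide red = 0.9595 kg.
Total cost: 1.18·2.592 + 1.8·0.9595 = 4.7857.

€4.79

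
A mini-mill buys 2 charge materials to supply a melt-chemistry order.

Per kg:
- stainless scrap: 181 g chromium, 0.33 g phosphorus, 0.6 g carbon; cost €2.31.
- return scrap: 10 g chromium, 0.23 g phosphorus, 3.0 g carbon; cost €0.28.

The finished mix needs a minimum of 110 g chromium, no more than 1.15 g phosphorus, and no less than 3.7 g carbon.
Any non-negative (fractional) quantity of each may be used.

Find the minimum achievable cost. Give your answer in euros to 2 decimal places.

Set it up as a linear program. Let x1 = kg of stainless scrap, x2 = kg of return scrap.
Minimize 2.31x1 + 0.28x2 with:
  181x1 + 10x2 ≥ 110   (chromium)
  0.33x1 + 0.23x2 ≤ 1.15   (phosphorus)
  0.6x1 + 3x2 ≥ 3.7   (carbon)
  x1, x2 ≥ 0.
Both inputs are positive at the optimum. The chromium and carbon requirements are met with equality.
So stainless scrap = 0.5456 kg, return scrap = 1.124 kg.
Objective = 2.31·0.5456 + 0.28·1.124 = 1.5751.

€1.58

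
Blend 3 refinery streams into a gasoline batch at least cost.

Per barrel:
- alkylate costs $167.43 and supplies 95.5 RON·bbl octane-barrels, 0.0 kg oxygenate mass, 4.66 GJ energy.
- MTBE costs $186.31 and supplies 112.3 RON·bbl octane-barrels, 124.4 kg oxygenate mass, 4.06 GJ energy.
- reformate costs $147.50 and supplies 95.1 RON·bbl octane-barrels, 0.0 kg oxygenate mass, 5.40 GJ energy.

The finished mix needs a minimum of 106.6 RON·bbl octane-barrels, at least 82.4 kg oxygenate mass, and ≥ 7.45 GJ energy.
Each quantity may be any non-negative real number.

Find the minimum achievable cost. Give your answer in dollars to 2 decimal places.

$253.45

Set it up as a linear program. Let x1 = barrels of alkylate, x2 = barrels of MTBE, x3 = barrels of reformate.
Minimize 167.43x1 + 186.31x2 + 147.5x3 s.t.:
  95.5x1 + 112.3x2 + 95.1x3 ≥ 106.6   (octane-barrels)
  124.4x2 ≥ 82.4   (oxygenate mass)
  4.66x1 + 4.06x2 + 5.4x3 ≥ 7.45   (energy)
  x1, x2, x3 ≥ 0.
The minimum-cost mix takes nothing from alkylate — only MTBE, reformate. The oxygenate mass and energy requirements are met with equality.
That vertex is x2 = 0.6624, x3 = 0.8816.
Objective = 186.31·0.6624 + 147.5·0.8816 = 253.4477.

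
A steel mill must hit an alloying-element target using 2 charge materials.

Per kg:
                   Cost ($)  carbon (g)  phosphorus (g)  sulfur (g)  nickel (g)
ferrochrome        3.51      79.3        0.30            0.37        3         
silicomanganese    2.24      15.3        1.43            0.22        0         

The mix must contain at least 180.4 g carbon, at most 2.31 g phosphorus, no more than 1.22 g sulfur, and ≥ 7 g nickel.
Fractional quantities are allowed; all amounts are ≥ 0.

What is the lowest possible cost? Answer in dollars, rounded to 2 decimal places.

This is a linear program. Let x1 = kg of ferrochrome, x2 = kg of silicomanganese.
Minimize 3.51x1 + 2.24x2 s.t.:
  79.3x1 + 15.3x2 ≥ 180.4   (carbon)
  0.3x1 + 1.43x2 ≤ 2.31   (phosphorus)
  0.37x1 + 0.22x2 ≤ 1.22   (sulfur)
  3x1 ≥ 7   (nickel)
  x1, x2 ≥ 0.
The cheapest feasible vertex uses only ferrochrome; silicomanganese is not used. There the nickel constraint is tight.
That vertex is x1 = 2.333.
Objective = 3.51·2.333 = 8.1888.

$8.19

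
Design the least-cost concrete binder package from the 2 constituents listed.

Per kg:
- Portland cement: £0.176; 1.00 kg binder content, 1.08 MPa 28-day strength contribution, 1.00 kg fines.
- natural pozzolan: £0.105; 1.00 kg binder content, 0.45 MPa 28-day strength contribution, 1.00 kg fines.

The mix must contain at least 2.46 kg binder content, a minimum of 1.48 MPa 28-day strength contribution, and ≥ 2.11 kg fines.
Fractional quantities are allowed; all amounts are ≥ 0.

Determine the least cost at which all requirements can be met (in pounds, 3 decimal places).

Let x1 = kg of Portland cement, x2 = kg of natural pozzolan.
Minimize 0.176x1 + 0.105x2 with:
  1x1 + 1x2 ≥ 2.46   (binder content)
  1.08x1 + 0.45x2 ≥ 1.48   (28-day strength contribution)
  1x1 + 1x2 ≥ 2.11   (fines)
  x1, x2 ≥ 0.
Both inputs are positive at the optimum. Binding constraints: binder content and 28-day strength contribution.
So Portland cement = 0.5921 kg, natural pozzolan = 1.868 kg.
Cost = 0.176·0.5921 + 0.105·1.868 = 0.30035.

£0.300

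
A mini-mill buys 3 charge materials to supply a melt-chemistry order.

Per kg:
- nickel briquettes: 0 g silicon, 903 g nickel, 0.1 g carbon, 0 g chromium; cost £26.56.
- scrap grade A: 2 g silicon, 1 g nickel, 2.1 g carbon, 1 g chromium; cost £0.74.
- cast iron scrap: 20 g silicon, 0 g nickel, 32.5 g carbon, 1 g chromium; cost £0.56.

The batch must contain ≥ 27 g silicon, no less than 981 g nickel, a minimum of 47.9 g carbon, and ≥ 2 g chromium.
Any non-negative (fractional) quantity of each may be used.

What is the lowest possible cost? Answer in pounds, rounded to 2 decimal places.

£29.97

Treat it as an LP. Let x1 = kg of nickel briquettes, x2 = kg of scrap grade A, x3 = kg of cast iron scrap.
Minimize 26.56x1 + 0.74x2 + 0.56x3 s.t.:
  2x2 + 20x3 ≥ 27   (silicon)
  903x1 + 1x2 ≥ 981   (nickel)
  0.1x1 + 2.1x2 + 32.5x3 ≥ 47.9   (carbon)
  1x2 + 1x3 ≥ 2   (chromium)
  x1, x2, x3 ≥ 0.
The cheapest feasible vertex uses only nickel briquettes, cast iron scrap; scrap grade A is not used. Binding constraints: nickel and chromium.
Solving gives x1 = 1.0864, x3 = 2.
Total cost: 26.56·1.0864 + 0.56·2 = 29.9748.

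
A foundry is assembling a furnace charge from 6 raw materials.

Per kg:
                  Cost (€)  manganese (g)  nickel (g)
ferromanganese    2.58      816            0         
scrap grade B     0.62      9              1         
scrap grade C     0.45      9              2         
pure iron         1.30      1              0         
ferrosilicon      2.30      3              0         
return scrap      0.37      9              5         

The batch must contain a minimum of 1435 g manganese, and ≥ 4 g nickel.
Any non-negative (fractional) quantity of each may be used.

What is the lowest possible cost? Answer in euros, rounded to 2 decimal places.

Let x1 = kg of ferromanganese, x2 = kg of scrap grade B, x3 = kg of scrap grade C, x4 = kg of pure iron, x5 = kg of ferrosilicon, x6 = kg of return scrap.
min 2.58x1 + 0.62x2 + 0.45x3 + 1.3x4 + 2.3x5 + 0.37x6 s.t.:
  816x1 + 9x2 + 9x3 + 1x4 + 3x5 + 9x6 ≥ 1435   (manganese)
  1x2 + 2x3 + 5x6 ≥ 4   (nickel)
  x1, x2, x3, x4, x5, x6 ≥ 0.
At the optimum only ferromanganese, return scrap are positive (scrap grade B, scrap grade C, pure iron, ferrosilicon = 0). Binding constraints: manganese and nickel.
Solving gives x1 = 1.75, x6 = 0.8.
Objective = 2.58·1.75 + 0.37·0.8 = 4.8110.

€4.81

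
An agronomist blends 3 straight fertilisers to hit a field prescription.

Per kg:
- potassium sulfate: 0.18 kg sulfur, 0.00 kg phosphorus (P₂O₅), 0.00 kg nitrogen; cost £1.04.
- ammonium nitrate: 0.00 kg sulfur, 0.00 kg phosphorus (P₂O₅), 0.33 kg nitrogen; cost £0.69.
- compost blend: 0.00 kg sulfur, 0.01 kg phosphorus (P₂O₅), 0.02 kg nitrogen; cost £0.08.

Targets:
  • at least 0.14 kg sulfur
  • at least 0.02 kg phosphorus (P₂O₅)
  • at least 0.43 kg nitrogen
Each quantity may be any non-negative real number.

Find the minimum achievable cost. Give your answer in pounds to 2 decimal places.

Set it up as a linear program. Let x1 = kg of potassium sulfate, x2 = kg of ammonium nitrate, x3 = kg of compost blend.
min 1.04x1 + 0.69x2 + 0.08x3 s.t.:
  0.18x1 ≥ 0.14   (sulfur)
  0.01x3 ≥ 0.02   (phosphorus (P₂O₅))
  0.33x2 + 0.02x3 ≥ 0.43   (nitrogen)
  x1, x2, x3 ≥ 0.
The optimal mix uses every input. There the sulfur, phosphorus (P₂O₅), nitrogen constraints are tight.
Optimal quantities: potassium sulfate = 0.7778 kg, ammonium nitrate = 1.182 kg, compost blend = 2 kg.
Objective = 1.04·0.7778 + 0.69·1.182 + 0.08·2 = 1.7845.

£1.78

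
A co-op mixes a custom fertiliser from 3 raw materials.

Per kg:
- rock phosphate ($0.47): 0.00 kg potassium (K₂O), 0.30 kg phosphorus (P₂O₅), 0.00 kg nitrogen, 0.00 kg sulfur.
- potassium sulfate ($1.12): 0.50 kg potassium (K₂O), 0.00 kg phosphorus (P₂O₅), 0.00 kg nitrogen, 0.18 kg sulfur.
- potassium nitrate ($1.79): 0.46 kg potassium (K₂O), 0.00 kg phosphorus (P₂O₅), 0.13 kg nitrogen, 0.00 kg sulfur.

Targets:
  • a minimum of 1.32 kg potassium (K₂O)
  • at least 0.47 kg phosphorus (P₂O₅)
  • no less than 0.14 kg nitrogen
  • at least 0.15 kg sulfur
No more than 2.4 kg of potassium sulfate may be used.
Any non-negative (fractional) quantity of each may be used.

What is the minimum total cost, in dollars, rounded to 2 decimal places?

$4.51

Let x1 = kg of rock phosphate, x2 = kg of potassium sulfate, x3 = kg of potassium nitrate.
min 0.47x1 + 1.12x2 + 1.79x3 s.t.:
  0.5x2 + 0.46x3 ≥ 1.32   (potassium (K₂O))
  0.3x1 ≥ 0.47   (phosphorus (P₂O₅))
  0.13x3 ≥ 0.14   (nitrogen)
  0.18x2 ≥ 0.15   (sulfur)
  x2 ≤ 2.4
  x1, x2, x3 ≥ 0.
The optimal mix uses every input. Binding constraints: potassium (K₂O), phosphorus (P₂O₅), nitrogen.
That vertex is x1 = 1.567, x2 = 1.649, x3 = 1.077.
Total cost: 0.47·1.567 + 1.12·1.649 + 1.79·1.077 = 4.5112.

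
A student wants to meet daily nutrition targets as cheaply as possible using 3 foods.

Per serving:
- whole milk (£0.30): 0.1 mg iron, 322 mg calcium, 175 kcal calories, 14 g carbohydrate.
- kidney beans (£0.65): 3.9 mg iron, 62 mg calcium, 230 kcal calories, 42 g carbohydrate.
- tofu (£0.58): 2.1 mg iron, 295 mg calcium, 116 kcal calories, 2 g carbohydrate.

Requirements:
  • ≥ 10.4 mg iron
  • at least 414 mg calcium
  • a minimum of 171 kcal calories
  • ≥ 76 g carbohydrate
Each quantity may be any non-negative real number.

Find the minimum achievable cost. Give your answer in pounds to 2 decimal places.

Let x1 = servings of whole milk, x2 = servings of kidney beans, x3 = servings of tofu.
min 0.3x1 + 0.65x2 + 0.58x3 s.t.:
  0.1x1 + 3.9x2 + 2.1x3 ≥ 10.4   (iron)
  322x1 + 62x2 + 295x3 ≥ 414   (calcium)
  175x1 + 230x2 + 116x3 ≥ 171   (calories)
  14x1 + 42x2 + 2x3 ≥ 76   (carbohydrate)
  x1, x2, x3 ≥ 0.
At the optimum only kidney beans, tofu are positive (whole milk = 0). The iron and calcium requirements are met with equality.
Optimal quantities: kidney beans = 2.155 servings, tofu = 0.9505 servings.
Cost = 0.65·2.155 + 0.58·0.9505 = 1.9520.

£1.95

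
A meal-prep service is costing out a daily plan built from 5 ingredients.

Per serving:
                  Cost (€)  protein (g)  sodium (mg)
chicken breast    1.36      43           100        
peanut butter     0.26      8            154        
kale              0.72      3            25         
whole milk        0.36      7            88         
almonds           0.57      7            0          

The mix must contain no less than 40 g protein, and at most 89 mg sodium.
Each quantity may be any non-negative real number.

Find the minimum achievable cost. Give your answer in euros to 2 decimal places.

€1.35

This is a linear program. Let x1 = servings of chicken breast, x2 = servings of peanut butter, x3 = servings of kale, x4 = servings of whole milk, x5 = servings of almonds.
Minimize 1.36x1 + 0.26x2 + 0.72x3 + 0.36x4 + 0.57x5 with:
  43x1 + 8x2 + 3x3 + 7x4 + 7x5 ≥ 40   (protein)
  100x1 + 154x2 + 25x3 + 88x4 ≤ 89   (sodium)
  x1, x2, x3, x4, x5 ≥ 0.
At the optimum only chicken breast, almonds are positive (peanut butter, kale, whole milk = 0). Binding constraints: protein and sodium.
Optimal quantities: chicken breast = 0.89 servings, almonds = 0.2471 servings.
Objective = 1.36·0.89 + 0.57·0.2471 = 1.3512.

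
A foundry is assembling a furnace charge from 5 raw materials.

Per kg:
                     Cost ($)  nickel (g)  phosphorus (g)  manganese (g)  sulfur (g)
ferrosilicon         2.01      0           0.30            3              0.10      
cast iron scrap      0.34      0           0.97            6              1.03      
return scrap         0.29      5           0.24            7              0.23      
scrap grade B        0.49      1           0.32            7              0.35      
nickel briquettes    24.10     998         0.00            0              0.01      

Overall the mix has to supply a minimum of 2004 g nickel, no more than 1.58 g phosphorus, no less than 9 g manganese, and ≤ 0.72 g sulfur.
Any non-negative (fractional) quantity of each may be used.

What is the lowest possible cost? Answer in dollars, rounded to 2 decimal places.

Let x1 = kg of ferrosilicon, x2 = kg of cast iron scrap, x3 = kg of return scrap, x4 = kg of scrap grade B, x5 = kg of nickel briquettes.
Minimize 2.01x1 + 0.34x2 + 0.29x3 + 0.49x4 + 24.1x5 s.t.:
  5x3 + 1x4 + 998x5 ≥ 2004   (nickel)
  0.3x1 + 0.97x2 + 0.24x3 + 0.32x4 ≤ 1.58   (phosphorus)
  3x1 + 6x2 + 7x3 + 7x4 ≥ 9   (manganese)
  0.1x1 + 1.03x2 + 0.23x3 + 0.35x4 + 0.01x5 ≤ 0.72   (sulfur)
  x1, x2, x3, x4, x5 ≥ 0.
The optimal basis is {return scrap, nickel briquettes}; ferrosilicon, cast iron scrap, scrap grade B drop out. There the nickel and manganese constraints are tight.
Solving gives x3 = 1.2857, x5 = 2.0016.
Hence cost = 0.29·1.2857 + 24.1·2.0016 = $48.6114.

$48.61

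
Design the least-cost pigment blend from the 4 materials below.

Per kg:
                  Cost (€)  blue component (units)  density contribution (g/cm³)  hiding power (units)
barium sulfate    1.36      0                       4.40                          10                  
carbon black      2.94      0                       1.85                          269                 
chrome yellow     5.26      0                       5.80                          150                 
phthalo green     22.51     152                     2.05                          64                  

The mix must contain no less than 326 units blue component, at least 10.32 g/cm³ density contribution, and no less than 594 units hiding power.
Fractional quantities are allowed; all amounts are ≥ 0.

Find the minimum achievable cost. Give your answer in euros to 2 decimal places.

€54.07

Treat it as an LP. Let x1 = kg of barium sulfate, x2 = kg of carbon black, x3 = kg of chrome yellow, x4 = kg of phthalo green.
Minimize 1.36x1 + 2.94x2 + 5.26x3 + 22.51x4 subject to:
  152x4 ≥ 326   (blue component)
  4.4x1 + 1.85x2 + 5.8x3 + 2.05x4 ≥ 10.32   (density contribution)
  10x1 + 269x2 + 150x3 + 64x4 ≥ 594   (hiding power)
  x1, x2, x3, x4 ≥ 0.
The cheapest feasible vertex uses only barium sulfate, carbon black, phthalo green; chrome yellow is not used. There the blue component, density contribution, hiding power constraints are tight.
So barium sulfate = 0.64235 kg, carbon black = 1.674 kg, phthalo green = 2.1447 kg.
Objective = 1.36·0.64235 + 2.94·1.674 + 22.51·2.1447 = 54.0724.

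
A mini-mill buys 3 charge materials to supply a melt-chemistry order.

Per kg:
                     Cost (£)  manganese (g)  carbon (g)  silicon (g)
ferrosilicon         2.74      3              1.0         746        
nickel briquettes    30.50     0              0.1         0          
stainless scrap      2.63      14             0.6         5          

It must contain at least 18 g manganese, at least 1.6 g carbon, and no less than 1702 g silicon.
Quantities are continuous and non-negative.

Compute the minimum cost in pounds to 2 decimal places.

Treat it as an LP. Let x1 = kg of ferrosilicon, x2 = kg of nickel briquettes, x3 = kg of stainless scrap.
Minimize 2.74x1 + 30.5x2 + 2.63x3 subject to:
  3x1 + 14x3 ≥ 18   (manganese)
  1x1 + 0.1x2 + 0.6x3 ≥ 1.6   (carbon)
  746x1 + 5x3 ≥ 1702   (silicon)
  x1, x2, x3 ≥ 0.
The cheapest feasible vertex uses only ferrosilicon, stainless scrap; nickel briquettes is not used. There the manganese and silicon constraints are tight.
Solving gives x1 = 2.2762, x3 = 0.79797.
Hence cost = 2.74·2.2762 + 2.63·0.79797 = £8.3354.

£8.34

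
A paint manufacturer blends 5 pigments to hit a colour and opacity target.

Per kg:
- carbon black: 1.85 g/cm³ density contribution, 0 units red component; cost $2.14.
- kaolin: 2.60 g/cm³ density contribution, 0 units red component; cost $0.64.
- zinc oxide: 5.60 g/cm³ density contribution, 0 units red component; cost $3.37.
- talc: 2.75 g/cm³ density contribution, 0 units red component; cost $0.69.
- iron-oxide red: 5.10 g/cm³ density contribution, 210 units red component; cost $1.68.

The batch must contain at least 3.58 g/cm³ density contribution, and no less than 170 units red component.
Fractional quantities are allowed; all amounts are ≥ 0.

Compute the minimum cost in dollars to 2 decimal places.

Let x1 = kg of carbon black, x2 = kg of kaolin, x3 = kg of zinc oxide, x4 = kg of talc, x5 = kg of iron-oxide red.
Minimize 2.14x1 + 0.64x2 + 3.37x3 + 0.69x4 + 1.68x5 subject to:
  1.85x1 + 2.6x2 + 5.6x3 + 2.75x4 + 5.1x5 ≥ 3.58   (density contribution)
  210x5 ≥ 170   (red component)
  x1, x2, x3, x4, x5 ≥ 0.
The minimum-cost mix takes nothing from carbon black, kaolin, zinc oxide, talc — only iron-oxide red. The red component requirement is met with equality.
That vertex is x5 = 0.8095.
Cost = 1.68·0.8095 = 1.3600.

$1.36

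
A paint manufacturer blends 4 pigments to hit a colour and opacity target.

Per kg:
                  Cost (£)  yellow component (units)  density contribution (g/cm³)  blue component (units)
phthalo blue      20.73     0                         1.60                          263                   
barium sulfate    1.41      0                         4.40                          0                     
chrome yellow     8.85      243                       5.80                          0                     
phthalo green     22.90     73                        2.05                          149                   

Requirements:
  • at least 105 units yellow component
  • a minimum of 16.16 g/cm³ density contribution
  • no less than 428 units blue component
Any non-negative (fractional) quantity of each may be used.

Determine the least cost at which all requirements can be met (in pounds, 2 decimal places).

Let x1 = kg of phthalo blue, x2 = kg of barium sulfate, x3 = kg of chrome yellow, x4 = kg of phthalo green.
Minimize 20.73x1 + 1.41x2 + 8.85x3 + 22.9x4 with:
  243x3 + 73x4 ≥ 105   (yellow component)
  1.6x1 + 4.4x2 + 5.8x3 + 2.05x4 ≥ 16.16   (density contribution)
  263x1 + 149x4 ≥ 428   (blue component)
  x1, x2, x3, x4 ≥ 0.
The minimum-cost mix takes nothing from phthalo green — only phthalo blue, barium sulfate, chrome yellow. There the yellow component, density contribution, blue component constraints are tight.
Solving gives x1 = 1.6274, x2 = 2.5114, x3 = 0.4321.
Hence cost = 20.73·1.6274 + 1.41·2.5114 + 8.85·0.4321 = £41.1012.

£41.10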